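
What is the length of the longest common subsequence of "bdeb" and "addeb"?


LCS of "bdeb" and "addeb"
DP table:
           a    d    d    e    b
      0    0    0    0    0    0
  b   0    0    0    0    0    1
  d   0    0    1    1    1    1
  e   0    0    1    1    2    2
  b   0    0    1    1    2    3
LCS length = dp[4][5] = 3

3


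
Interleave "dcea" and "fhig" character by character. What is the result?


Interleaving "dcea" and "fhig":
  Position 0: 'd' from first, 'f' from second => "df"
  Position 1: 'c' from first, 'h' from second => "ch"
  Position 2: 'e' from first, 'i' from second => "ei"
  Position 3: 'a' from first, 'g' from second => "ag"
Result: dfcheiag

dfcheiag


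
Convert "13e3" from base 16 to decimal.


Input: "13e3" in base 16
Positional expansion:
  Digit '1' (value 1) x 16^3 = 4096
  Digit '3' (value 3) x 16^2 = 768
  Digit 'e' (value 14) x 16^1 = 224
  Digit '3' (value 3) x 16^0 = 3
Sum = 5091

5091


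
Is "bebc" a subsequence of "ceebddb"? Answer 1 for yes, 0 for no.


Check if "bebc" is a subsequence of "ceebddb"
Greedy scan:
  Position 0 ('c'): no match needed
  Position 1 ('e'): no match needed
  Position 2 ('e'): no match needed
  Position 3 ('b'): matches sub[0] = 'b'
  Position 4 ('d'): no match needed
  Position 5 ('d'): no match needed
  Position 6 ('b'): no match needed
Only matched 1/4 characters => not a subsequence

0


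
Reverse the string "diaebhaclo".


Input: diaebhaclo
Reading characters right to left:
  Position 9: 'o'
  Position 8: 'l'
  Position 7: 'c'
  Position 6: 'a'
  Position 5: 'h'
  Position 4: 'b'
  Position 3: 'e'
  Position 2: 'a'
  Position 1: 'i'
  Position 0: 'd'
Reversed: olcahbeaid

olcahbeaid


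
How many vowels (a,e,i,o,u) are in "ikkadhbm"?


Input: ikkadhbm
Checking each character:
  'i' at position 0: vowel (running total: 1)
  'k' at position 1: consonant
  'k' at position 2: consonant
  'a' at position 3: vowel (running total: 2)
  'd' at position 4: consonant
  'h' at position 5: consonant
  'b' at position 6: consonant
  'm' at position 7: consonant
Total vowels: 2

2


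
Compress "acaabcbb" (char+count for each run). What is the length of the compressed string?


Input: acaabcbb
Runs:
  'a' x 1 => "a1"
  'c' x 1 => "c1"
  'a' x 2 => "a2"
  'b' x 1 => "b1"
  'c' x 1 => "c1"
  'b' x 2 => "b2"
Compressed: "a1c1a2b1c1b2"
Compressed length: 12

12


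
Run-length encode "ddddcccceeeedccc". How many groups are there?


Input: ddddcccceeeedccc
Scanning for consecutive runs:
  Group 1: 'd' x 4 (positions 0-3)
  Group 2: 'c' x 4 (positions 4-7)
  Group 3: 'e' x 4 (positions 8-11)
  Group 4: 'd' x 1 (positions 12-12)
  Group 5: 'c' x 3 (positions 13-15)
Total groups: 5

5


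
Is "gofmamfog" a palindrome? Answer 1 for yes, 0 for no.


Input: gofmamfog
Reversed: gofmamfog
  Compare pos 0 ('g') with pos 8 ('g'): match
  Compare pos 1 ('o') with pos 7 ('o'): match
  Compare pos 2 ('f') with pos 6 ('f'): match
  Compare pos 3 ('m') with pos 5 ('m'): match
Result: palindrome

1


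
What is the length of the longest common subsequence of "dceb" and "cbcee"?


LCS of "dceb" and "cbcee"
DP table:
           c    b    c    e    e
      0    0    0    0    0    0
  d   0    0    0    0    0    0
  c   0    1    1    1    1    1
  e   0    1    1    1    2    2
  b   0    1    2    2    2    2
LCS length = dp[4][5] = 2

2


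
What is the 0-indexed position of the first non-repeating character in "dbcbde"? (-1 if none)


Input: dbcbde
Character frequencies:
  'b': 2
  'c': 1
  'd': 2
  'e': 1
Scanning left to right for freq == 1:
  Position 0 ('d'): freq=2, skip
  Position 1 ('b'): freq=2, skip
  Position 2 ('c'): unique! => answer = 2

2


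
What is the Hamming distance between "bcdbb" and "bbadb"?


Comparing "bcdbb" and "bbadb" position by position:
  Position 0: 'b' vs 'b' => same
  Position 1: 'c' vs 'b' => differ
  Position 2: 'd' vs 'a' => differ
  Position 3: 'b' vs 'd' => differ
  Position 4: 'b' vs 'b' => same
Total differences (Hamming distance): 3

3


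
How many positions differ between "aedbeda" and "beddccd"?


Comparing "aedbeda" and "beddccd" position by position:
  Position 0: 'a' vs 'b' => DIFFER
  Position 1: 'e' vs 'e' => same
  Position 2: 'd' vs 'd' => same
  Position 3: 'b' vs 'd' => DIFFER
  Position 4: 'e' vs 'c' => DIFFER
  Position 5: 'd' vs 'c' => DIFFER
  Position 6: 'a' vs 'd' => DIFFER
Positions that differ: 5

5


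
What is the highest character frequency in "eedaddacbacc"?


Input: eedaddacbacc
Character counts:
  'a': 3
  'b': 1
  'c': 3
  'd': 3
  'e': 2
Maximum frequency: 3

3


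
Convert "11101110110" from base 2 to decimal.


Input: "11101110110" in base 2
Positional expansion:
  Digit '1' (value 1) x 2^10 = 1024
  Digit '1' (value 1) x 2^9 = 512
  Digit '1' (value 1) x 2^8 = 256
  Digit '0' (value 0) x 2^7 = 0
  Digit '1' (value 1) x 2^6 = 64
  Digit '1' (value 1) x 2^5 = 32
  Digit '1' (value 1) x 2^4 = 16
  Digit '0' (value 0) x 2^3 = 0
  Digit '1' (value 1) x 2^2 = 4
  Digit '1' (value 1) x 2^1 = 2
  Digit '0' (value 0) x 2^0 = 0
Sum = 1910

1910


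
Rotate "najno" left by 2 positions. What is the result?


Input: "najno", rotate left by 2
First 2 characters: "na"
Remaining characters: "jno"
Concatenate remaining + first: "jno" + "na" = "jnona"

jnona


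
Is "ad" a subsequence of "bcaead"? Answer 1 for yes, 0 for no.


Check if "ad" is a subsequence of "bcaead"
Greedy scan:
  Position 0 ('b'): no match needed
  Position 1 ('c'): no match needed
  Position 2 ('a'): matches sub[0] = 'a'
  Position 3 ('e'): no match needed
  Position 4 ('a'): no match needed
  Position 5 ('d'): matches sub[1] = 'd'
All 2 characters matched => is a subsequence

1


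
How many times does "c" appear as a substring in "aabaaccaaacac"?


Searching for "c" in "aabaaccaaacac"
Scanning each position:
  Position 0: "a" => no
  Position 1: "a" => no
  Position 2: "b" => no
  Position 3: "a" => no
  Position 4: "a" => no
  Position 5: "c" => MATCH
  Position 6: "c" => MATCH
  Position 7: "a" => no
  Position 8: "a" => no
  Position 9: "a" => no
  Position 10: "c" => MATCH
  Position 11: "a" => no
  Position 12: "c" => MATCH
Total occurrences: 4

4


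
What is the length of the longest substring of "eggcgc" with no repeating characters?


Input: "eggcgc"
Sliding window (track last position of each char):
  Position 0 ('e'): window [0,0] length 1 -- new best
  Position 1 ('g'): window [0,1] length 2 -- new best
  Position 2 ('g'): repeat (last at 1), move window start to 2
  Position 2 ('g'): window [2,2] length 1
  Position 3 ('c'): window [2,3] length 2
  Position 4 ('g'): repeat (last at 2), move window start to 3
  Position 4 ('g'): window [3,4] length 2
  Position 5 ('c'): repeat (last at 3), move window start to 4
  Position 5 ('c'): window [4,5] length 2
Longest substring with no repeats: "eg" with length 2

2


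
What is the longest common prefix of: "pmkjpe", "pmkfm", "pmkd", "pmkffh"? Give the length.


Words: pmkjpe, pmkfm, pmkd, pmkffh
  Position 0: all 'p' => match
  Position 1: all 'm' => match
  Position 2: all 'k' => match
  Position 3: ('j', 'f', 'd', 'f') => mismatch, stop
LCP = "pmk" (length 3)

3


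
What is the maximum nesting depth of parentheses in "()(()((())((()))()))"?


Input: "()(()((())((()))()))"
Tracking depth:
  Position 0 '(': depth becomes 1
  Position 1 ')': depth becomes 0
  Position 2 '(': depth becomes 1
  Position 3 '(': depth becomes 2
  Position 4 ')': depth becomes 1
  Position 5 '(': depth becomes 2
  Position 6 '(': depth becomes 3
  Position 7 '(': depth becomes 4
  Position 8 ')': depth becomes 3
  Position 9 ')': depth becomes 2
  Position 10 '(': depth becomes 3
  Position 11 '(': depth becomes 4
  Position 12 '(': depth becomes 5
  Position 13 ')': depth becomes 4
  Position 14 ')': depth becomes 3
  Position 15 ')': depth becomes 2
  Position 16 '(': depth becomes 3
  Position 17 ')': depth becomes 2
  Position 18 ')': depth becomes 1
  Position 19 ')': depth becomes 0
Maximum depth reached: 5

5


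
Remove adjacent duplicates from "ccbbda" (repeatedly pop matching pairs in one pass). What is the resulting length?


Input: ccbbda
Stack-based adjacent duplicate removal:
  Read 'c': push. Stack: c
  Read 'c': matches stack top 'c' => pop. Stack: (empty)
  Read 'b': push. Stack: b
  Read 'b': matches stack top 'b' => pop. Stack: (empty)
  Read 'd': push. Stack: d
  Read 'a': push. Stack: da
Final stack: "da" (length 2)

2


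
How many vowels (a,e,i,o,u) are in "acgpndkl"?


Input: acgpndkl
Checking each character:
  'a' at position 0: vowel (running total: 1)
  'c' at position 1: consonant
  'g' at position 2: consonant
  'p' at position 3: consonant
  'n' at position 4: consonant
  'd' at position 5: consonant
  'k' at position 6: consonant
  'l' at position 7: consonant
Total vowels: 1

1


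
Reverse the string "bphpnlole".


Input: bphpnlole
Reading characters right to left:
  Position 8: 'e'
  Position 7: 'l'
  Position 6: 'o'
  Position 5: 'l'
  Position 4: 'n'
  Position 3: 'p'
  Position 2: 'h'
  Position 1: 'p'
  Position 0: 'b'
Reversed: elolnphpb

elolnphpb


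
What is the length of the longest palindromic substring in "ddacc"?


Input: "ddacc"
Checking substrings for palindromes:
  [0:2] "dd" (len 2) => palindrome
  [3:5] "cc" (len 2) => palindrome
Longest palindromic substring: "dd" with length 2

2


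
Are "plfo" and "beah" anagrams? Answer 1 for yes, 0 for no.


Strings: "plfo", "beah"
Sorted first:  flop
Sorted second: abeh
Differ at position 0: 'f' vs 'a' => not anagrams

0


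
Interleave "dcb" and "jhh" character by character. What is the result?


Interleaving "dcb" and "jhh":
  Position 0: 'd' from first, 'j' from second => "dj"
  Position 1: 'c' from first, 'h' from second => "ch"
  Position 2: 'b' from first, 'h' from second => "bh"
Result: djchbh

djchbh


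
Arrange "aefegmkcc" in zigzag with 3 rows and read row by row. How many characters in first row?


Zigzag "aefegmkcc" into 3 rows:
Placing characters:
  'a' => row 0
  'e' => row 1
  'f' => row 2
  'e' => row 1
  'g' => row 0
  'm' => row 1
  'k' => row 2
  'c' => row 1
  'c' => row 0
Rows:
  Row 0: "agc"
  Row 1: "eemc"
  Row 2: "fk"
First row length: 3

3


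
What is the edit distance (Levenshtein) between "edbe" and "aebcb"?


Computing edit distance: "edbe" -> "aebcb"
DP table:
           a    e    b    c    b
      0    1    2    3    4    5
  e   1    1    1    2    3    4
  d   2    2    2    2    3    4
  b   3    3    3    2    3    3
  e   4    4    3    3    3    4
Edit distance = dp[4][5] = 4

4


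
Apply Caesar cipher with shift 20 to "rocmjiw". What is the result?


Caesar cipher: shift "rocmjiw" by 20
  'r' (pos 17) + 20 = pos 11 = 'l'
  'o' (pos 14) + 20 = pos 8 = 'i'
  'c' (pos 2) + 20 = pos 22 = 'w'
  'm' (pos 12) + 20 = pos 6 = 'g'
  'j' (pos 9) + 20 = pos 3 = 'd'
  'i' (pos 8) + 20 = pos 2 = 'c'
  'w' (pos 22) + 20 = pos 16 = 'q'
Result: liwgdcq

liwgdcq


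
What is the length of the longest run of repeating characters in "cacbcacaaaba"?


Input: "cacbcacaaaba"
Scanning for longest run:
  Position 1 ('a'): new char, reset run to 1
  Position 2 ('c'): new char, reset run to 1
  Position 3 ('b'): new char, reset run to 1
  Position 4 ('c'): new char, reset run to 1
  Position 5 ('a'): new char, reset run to 1
  Position 6 ('c'): new char, reset run to 1
  Position 7 ('a'): new char, reset run to 1
  Position 8 ('a'): continues run of 'a', length=2
  Position 9 ('a'): continues run of 'a', length=3
  Position 10 ('b'): new char, reset run to 1
  Position 11 ('a'): new char, reset run to 1
Longest run: 'a' with length 3

3


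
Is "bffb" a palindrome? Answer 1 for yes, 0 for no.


Input: bffb
Reversed: bffb
  Compare pos 0 ('b') with pos 3 ('b'): match
  Compare pos 1 ('f') with pos 2 ('f'): match
Result: palindrome

1


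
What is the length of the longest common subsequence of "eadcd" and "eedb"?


LCS of "eadcd" and "eedb"
DP table:
           e    e    d    b
      0    0    0    0    0
  e   0    1    1    1    1
  a   0    1    1    1    1
  d   0    1    1    2    2
  c   0    1    1    2    2
  d   0    1    1    2    2
LCS length = dp[5][4] = 2

2


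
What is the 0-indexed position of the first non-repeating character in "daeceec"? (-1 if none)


Input: daeceec
Character frequencies:
  'a': 1
  'c': 2
  'd': 1
  'e': 3
Scanning left to right for freq == 1:
  Position 0 ('d'): unique! => answer = 0

0


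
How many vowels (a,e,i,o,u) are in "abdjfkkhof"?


Input: abdjfkkhof
Checking each character:
  'a' at position 0: vowel (running total: 1)
  'b' at position 1: consonant
  'd' at position 2: consonant
  'j' at position 3: consonant
  'f' at position 4: consonant
  'k' at position 5: consonant
  'k' at position 6: consonant
  'h' at position 7: consonant
  'o' at position 8: vowel (running total: 2)
  'f' at position 9: consonant
Total vowels: 2

2


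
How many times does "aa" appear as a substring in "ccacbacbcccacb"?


Searching for "aa" in "ccacbacbcccacb"
Scanning each position:
  Position 0: "cc" => no
  Position 1: "ca" => no
  Position 2: "ac" => no
  Position 3: "cb" => no
  Position 4: "ba" => no
  Position 5: "ac" => no
  Position 6: "cb" => no
  Position 7: "bc" => no
  Position 8: "cc" => no
  Position 9: "cc" => no
  Position 10: "ca" => no
  Position 11: "ac" => no
  Position 12: "cb" => no
Total occurrences: 0

0


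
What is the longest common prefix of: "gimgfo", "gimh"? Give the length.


Words: gimgfo, gimh
  Position 0: all 'g' => match
  Position 1: all 'i' => match
  Position 2: all 'm' => match
  Position 3: ('g', 'h') => mismatch, stop
LCP = "gim" (length 3)

3


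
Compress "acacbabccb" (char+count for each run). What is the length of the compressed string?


Input: acacbabccb
Runs:
  'a' x 1 => "a1"
  'c' x 1 => "c1"
  'a' x 1 => "a1"
  'c' x 1 => "c1"
  'b' x 1 => "b1"
  'a' x 1 => "a1"
  'b' x 1 => "b1"
  'c' x 2 => "c2"
  'b' x 1 => "b1"
Compressed: "a1c1a1c1b1a1b1c2b1"
Compressed length: 18

18


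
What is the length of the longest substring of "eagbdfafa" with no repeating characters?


Input: "eagbdfafa"
Sliding window (track last position of each char):
  Position 0 ('e'): window [0,0] length 1 -- new best
  Position 1 ('a'): window [0,1] length 2 -- new best
  Position 2 ('g'): window [0,2] length 3 -- new best
  Position 3 ('b'): window [0,3] length 4 -- new best
  Position 4 ('d'): window [0,4] length 5 -- new best
  Position 5 ('f'): window [0,5] length 6 -- new best
  Position 6 ('a'): repeat (last at 1), move window start to 2
  Position 6 ('a'): window [2,6] length 5
  Position 7 ('f'): repeat (last at 5), move window start to 6
  Position 7 ('f'): window [6,7] length 2
  Position 8 ('a'): repeat (last at 6), move window start to 7
  Position 8 ('a'): window [7,8] length 2
Longest substring with no repeats: "eagbdf" with length 6

6


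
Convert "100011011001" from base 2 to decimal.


Input: "100011011001" in base 2
Positional expansion:
  Digit '1' (value 1) x 2^11 = 2048
  Digit '0' (value 0) x 2^10 = 0
  Digit '0' (value 0) x 2^9 = 0
  Digit '0' (value 0) x 2^8 = 0
  Digit '1' (value 1) x 2^7 = 128
  Digit '1' (value 1) x 2^6 = 64
  Digit '0' (value 0) x 2^5 = 0
  Digit '1' (value 1) x 2^4 = 16
  Digit '1' (value 1) x 2^3 = 8
  Digit '0' (value 0) x 2^2 = 0
  Digit '0' (value 0) x 2^1 = 0
  Digit '1' (value 1) x 2^0 = 1
Sum = 2265

2265


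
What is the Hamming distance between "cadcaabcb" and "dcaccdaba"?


Comparing "cadcaabcb" and "dcaccdaba" position by position:
  Position 0: 'c' vs 'd' => differ
  Position 1: 'a' vs 'c' => differ
  Position 2: 'd' vs 'a' => differ
  Position 3: 'c' vs 'c' => same
  Position 4: 'a' vs 'c' => differ
  Position 5: 'a' vs 'd' => differ
  Position 6: 'b' vs 'a' => differ
  Position 7: 'c' vs 'b' => differ
  Position 8: 'b' vs 'a' => differ
Total differences (Hamming distance): 8

8


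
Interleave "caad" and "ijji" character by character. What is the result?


Interleaving "caad" and "ijji":
  Position 0: 'c' from first, 'i' from second => "ci"
  Position 1: 'a' from first, 'j' from second => "aj"
  Position 2: 'a' from first, 'j' from second => "aj"
  Position 3: 'd' from first, 'i' from second => "di"
Result: ciajajdi

ciajajdi


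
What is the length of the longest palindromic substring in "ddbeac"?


Input: "ddbeac"
Checking substrings for palindromes:
  [0:2] "dd" (len 2) => palindrome
Longest palindromic substring: "dd" with length 2

2


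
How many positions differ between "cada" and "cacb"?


Comparing "cada" and "cacb" position by position:
  Position 0: 'c' vs 'c' => same
  Position 1: 'a' vs 'a' => same
  Position 2: 'd' vs 'c' => DIFFER
  Position 3: 'a' vs 'b' => DIFFER
Positions that differ: 2

2


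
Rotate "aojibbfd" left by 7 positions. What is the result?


Input: "aojibbfd", rotate left by 7
First 7 characters: "aojibbf"
Remaining characters: "d"
Concatenate remaining + first: "d" + "aojibbf" = "daojibbf"

daojibbf


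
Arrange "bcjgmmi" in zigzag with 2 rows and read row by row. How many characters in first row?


Zigzag "bcjgmmi" into 2 rows:
Placing characters:
  'b' => row 0
  'c' => row 1
  'j' => row 0
  'g' => row 1
  'm' => row 0
  'm' => row 1
  'i' => row 0
Rows:
  Row 0: "bjmi"
  Row 1: "cgm"
First row length: 4

4


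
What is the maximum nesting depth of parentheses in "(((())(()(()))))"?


Input: "(((())(()(()))))"
Tracking depth:
  Position 0 '(': depth becomes 1
  Position 1 '(': depth becomes 2
  Position 2 '(': depth becomes 3
  Position 3 '(': depth becomes 4
  Position 4 ')': depth becomes 3
  Position 5 ')': depth becomes 2
  Position 6 '(': depth becomes 3
  Position 7 '(': depth becomes 4
  Position 8 ')': depth becomes 3
  Position 9 '(': depth becomes 4
  Position 10 '(': depth becomes 5
  Position 11 ')': depth becomes 4
  Position 12 ')': depth becomes 3
  Position 13 ')': depth becomes 2
  Position 14 ')': depth becomes 1
  Position 15 ')': depth becomes 0
Maximum depth reached: 5

5


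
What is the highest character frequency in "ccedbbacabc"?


Input: ccedbbacabc
Character counts:
  'a': 2
  'b': 3
  'c': 4
  'd': 1
  'e': 1
Maximum frequency: 4

4


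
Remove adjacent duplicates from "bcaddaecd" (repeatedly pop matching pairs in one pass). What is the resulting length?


Input: bcaddaecd
Stack-based adjacent duplicate removal:
  Read 'b': push. Stack: b
  Read 'c': push. Stack: bc
  Read 'a': push. Stack: bca
  Read 'd': push. Stack: bcad
  Read 'd': matches stack top 'd' => pop. Stack: bca
  Read 'a': matches stack top 'a' => pop. Stack: bc
  Read 'e': push. Stack: bce
  Read 'c': push. Stack: bcec
  Read 'd': push. Stack: bcecd
Final stack: "bcecd" (length 5)

5


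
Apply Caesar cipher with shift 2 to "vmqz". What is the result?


Caesar cipher: shift "vmqz" by 2
  'v' (pos 21) + 2 = pos 23 = 'x'
  'm' (pos 12) + 2 = pos 14 = 'o'
  'q' (pos 16) + 2 = pos 18 = 's'
  'z' (pos 25) + 2 = pos 1 = 'b'
Result: xosb

xosb


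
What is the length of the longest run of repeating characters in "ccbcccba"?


Input: "ccbcccba"
Scanning for longest run:
  Position 1 ('c'): continues run of 'c', length=2
  Position 2 ('b'): new char, reset run to 1
  Position 3 ('c'): new char, reset run to 1
  Position 4 ('c'): continues run of 'c', length=2
  Position 5 ('c'): continues run of 'c', length=3
  Position 6 ('b'): new char, reset run to 1
  Position 7 ('a'): new char, reset run to 1
Longest run: 'c' with length 3

3


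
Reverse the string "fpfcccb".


Input: fpfcccb
Reading characters right to left:
  Position 6: 'b'
  Position 5: 'c'
  Position 4: 'c'
  Position 3: 'c'
  Position 2: 'f'
  Position 1: 'p'
  Position 0: 'f'
Reversed: bcccfpf

bcccfpf


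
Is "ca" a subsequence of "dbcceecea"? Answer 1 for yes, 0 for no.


Check if "ca" is a subsequence of "dbcceecea"
Greedy scan:
  Position 0 ('d'): no match needed
  Position 1 ('b'): no match needed
  Position 2 ('c'): matches sub[0] = 'c'
  Position 3 ('c'): no match needed
  Position 4 ('e'): no match needed
  Position 5 ('e'): no match needed
  Position 6 ('c'): no match needed
  Position 7 ('e'): no match needed
  Position 8 ('a'): matches sub[1] = 'a'
All 2 characters matched => is a subsequence

1


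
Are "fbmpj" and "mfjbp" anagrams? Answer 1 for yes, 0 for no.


Strings: "fbmpj", "mfjbp"
Sorted first:  bfjmp
Sorted second: bfjmp
Sorted forms match => anagrams

1


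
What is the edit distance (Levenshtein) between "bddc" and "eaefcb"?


Computing edit distance: "bddc" -> "eaefcb"
DP table:
           e    a    e    f    c    b
      0    1    2    3    4    5    6
  b   1    1    2    3    4    5    5
  d   2    2    2    3    4    5    6
  d   3    3    3    3    4    5    6
  c   4    4    4    4    4    4    5
Edit distance = dp[4][6] = 5

5


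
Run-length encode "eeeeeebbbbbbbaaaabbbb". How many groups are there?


Input: eeeeeebbbbbbbaaaabbbb
Scanning for consecutive runs:
  Group 1: 'e' x 6 (positions 0-5)
  Group 2: 'b' x 7 (positions 6-12)
  Group 3: 'a' x 4 (positions 13-16)
  Group 4: 'b' x 4 (positions 17-20)
Total groups: 4

4


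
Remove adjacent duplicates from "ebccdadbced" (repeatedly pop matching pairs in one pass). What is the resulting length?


Input: ebccdadbced
Stack-based adjacent duplicate removal:
  Read 'e': push. Stack: e
  Read 'b': push. Stack: eb
  Read 'c': push. Stack: ebc
  Read 'c': matches stack top 'c' => pop. Stack: eb
  Read 'd': push. Stack: ebd
  Read 'a': push. Stack: ebda
  Read 'd': push. Stack: ebdad
  Read 'b': push. Stack: ebdadb
  Read 'c': push. Stack: ebdadbc
  Read 'e': push. Stack: ebdadbce
  Read 'd': push. Stack: ebdadbced
Final stack: "ebdadbced" (length 9)

9


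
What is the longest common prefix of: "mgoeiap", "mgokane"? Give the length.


Words: mgoeiap, mgokane
  Position 0: all 'm' => match
  Position 1: all 'g' => match
  Position 2: all 'o' => match
  Position 3: ('e', 'k') => mismatch, stop
LCP = "mgo" (length 3)

3


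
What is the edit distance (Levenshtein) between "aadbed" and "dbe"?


Computing edit distance: "aadbed" -> "dbe"
DP table:
           d    b    e
      0    1    2    3
  a   1    1    2    3
  a   2    2    2    3
  d   3    2    3    3
  b   4    3    2    3
  e   5    4    3    2
  d   6    5    4    3
Edit distance = dp[6][3] = 3

3


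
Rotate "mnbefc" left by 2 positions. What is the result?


Input: "mnbefc", rotate left by 2
First 2 characters: "mn"
Remaining characters: "befc"
Concatenate remaining + first: "befc" + "mn" = "befcmn"

befcmn


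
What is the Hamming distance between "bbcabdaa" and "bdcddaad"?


Comparing "bbcabdaa" and "bdcddaad" position by position:
  Position 0: 'b' vs 'b' => same
  Position 1: 'b' vs 'd' => differ
  Position 2: 'c' vs 'c' => same
  Position 3: 'a' vs 'd' => differ
  Position 4: 'b' vs 'd' => differ
  Position 5: 'd' vs 'a' => differ
  Position 6: 'a' vs 'a' => same
  Position 7: 'a' vs 'd' => differ
Total differences (Hamming distance): 5

5


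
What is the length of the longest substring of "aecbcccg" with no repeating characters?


Input: "aecbcccg"
Sliding window (track last position of each char):
  Position 0 ('a'): window [0,0] length 1 -- new best
  Position 1 ('e'): window [0,1] length 2 -- new best
  Position 2 ('c'): window [0,2] length 3 -- new best
  Position 3 ('b'): window [0,3] length 4 -- new best
  Position 4 ('c'): repeat (last at 2), move window start to 3
  Position 4 ('c'): window [3,4] length 2
  Position 5 ('c'): repeat (last at 4), move window start to 5
  Position 5 ('c'): window [5,5] length 1
  Position 6 ('c'): repeat (last at 5), move window start to 6
  Position 6 ('c'): window [6,6] length 1
  Position 7 ('g'): window [6,7] length 2
Longest substring with no repeats: "aecb" with length 4

4


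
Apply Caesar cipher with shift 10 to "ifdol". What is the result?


Caesar cipher: shift "ifdol" by 10
  'i' (pos 8) + 10 = pos 18 = 's'
  'f' (pos 5) + 10 = pos 15 = 'p'
  'd' (pos 3) + 10 = pos 13 = 'n'
  'o' (pos 14) + 10 = pos 24 = 'y'
  'l' (pos 11) + 10 = pos 21 = 'v'
Result: spnyv

spnyv


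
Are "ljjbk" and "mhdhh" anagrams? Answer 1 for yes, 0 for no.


Strings: "ljjbk", "mhdhh"
Sorted first:  bjjkl
Sorted second: dhhhm
Differ at position 0: 'b' vs 'd' => not anagrams

0


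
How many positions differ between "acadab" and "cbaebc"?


Comparing "acadab" and "cbaebc" position by position:
  Position 0: 'a' vs 'c' => DIFFER
  Position 1: 'c' vs 'b' => DIFFER
  Position 2: 'a' vs 'a' => same
  Position 3: 'd' vs 'e' => DIFFER
  Position 4: 'a' vs 'b' => DIFFER
  Position 5: 'b' vs 'c' => DIFFER
Positions that differ: 5

5


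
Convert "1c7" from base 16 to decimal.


Input: "1c7" in base 16
Positional expansion:
  Digit '1' (value 1) x 16^2 = 256
  Digit 'c' (value 12) x 16^1 = 192
  Digit '7' (value 7) x 16^0 = 7
Sum = 455

455


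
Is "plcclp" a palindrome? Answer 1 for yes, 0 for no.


Input: plcclp
Reversed: plcclp
  Compare pos 0 ('p') with pos 5 ('p'): match
  Compare pos 1 ('l') with pos 4 ('l'): match
  Compare pos 2 ('c') with pos 3 ('c'): match
Result: palindrome

1


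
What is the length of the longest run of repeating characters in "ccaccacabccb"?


Input: "ccaccacabccb"
Scanning for longest run:
  Position 1 ('c'): continues run of 'c', length=2
  Position 2 ('a'): new char, reset run to 1
  Position 3 ('c'): new char, reset run to 1
  Position 4 ('c'): continues run of 'c', length=2
  Position 5 ('a'): new char, reset run to 1
  Position 6 ('c'): new char, reset run to 1
  Position 7 ('a'): new char, reset run to 1
  Position 8 ('b'): new char, reset run to 1
  Position 9 ('c'): new char, reset run to 1
  Position 10 ('c'): continues run of 'c', length=2
  Position 11 ('b'): new char, reset run to 1
Longest run: 'c' with length 2

2


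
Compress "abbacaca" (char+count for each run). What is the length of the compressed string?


Input: abbacaca
Runs:
  'a' x 1 => "a1"
  'b' x 2 => "b2"
  'a' x 1 => "a1"
  'c' x 1 => "c1"
  'a' x 1 => "a1"
  'c' x 1 => "c1"
  'a' x 1 => "a1"
Compressed: "a1b2a1c1a1c1a1"
Compressed length: 14

14


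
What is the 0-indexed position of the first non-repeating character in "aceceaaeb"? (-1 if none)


Input: aceceaaeb
Character frequencies:
  'a': 3
  'b': 1
  'c': 2
  'e': 3
Scanning left to right for freq == 1:
  Position 0 ('a'): freq=3, skip
  Position 1 ('c'): freq=2, skip
  Position 2 ('e'): freq=3, skip
  Position 3 ('c'): freq=2, skip
  Position 4 ('e'): freq=3, skip
  Position 5 ('a'): freq=3, skip
  Position 6 ('a'): freq=3, skip
  Position 7 ('e'): freq=3, skip
  Position 8 ('b'): unique! => answer = 8

8


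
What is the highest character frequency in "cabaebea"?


Input: cabaebea
Character counts:
  'a': 3
  'b': 2
  'c': 1
  'e': 2
Maximum frequency: 3

3


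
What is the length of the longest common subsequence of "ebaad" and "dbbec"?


LCS of "ebaad" and "dbbec"
DP table:
           d    b    b    e    c
      0    0    0    0    0    0
  e   0    0    0    0    1    1
  b   0    0    1    1    1    1
  a   0    0    1    1    1    1
  a   0    0    1    1    1    1
  d   0    1    1    1    1    1
LCS length = dp[5][5] = 1

1


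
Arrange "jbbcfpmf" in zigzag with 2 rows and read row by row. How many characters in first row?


Zigzag "jbbcfpmf" into 2 rows:
Placing characters:
  'j' => row 0
  'b' => row 1
  'b' => row 0
  'c' => row 1
  'f' => row 0
  'p' => row 1
  'm' => row 0
  'f' => row 1
Rows:
  Row 0: "jbfm"
  Row 1: "bcpf"
First row length: 4

4


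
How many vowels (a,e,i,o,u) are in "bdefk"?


Input: bdefk
Checking each character:
  'b' at position 0: consonant
  'd' at position 1: consonant
  'e' at position 2: vowel (running total: 1)
  'f' at position 3: consonant
  'k' at position 4: consonant
Total vowels: 1

1


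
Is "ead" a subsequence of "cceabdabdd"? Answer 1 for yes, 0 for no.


Check if "ead" is a subsequence of "cceabdabdd"
Greedy scan:
  Position 0 ('c'): no match needed
  Position 1 ('c'): no match needed
  Position 2 ('e'): matches sub[0] = 'e'
  Position 3 ('a'): matches sub[1] = 'a'
  Position 4 ('b'): no match needed
  Position 5 ('d'): matches sub[2] = 'd'
  Position 6 ('a'): no match needed
  Position 7 ('b'): no match needed
  Position 8 ('d'): no match needed
  Position 9 ('d'): no match needed
All 3 characters matched => is a subsequence

1


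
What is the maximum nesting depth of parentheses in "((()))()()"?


Input: "((()))()()"
Tracking depth:
  Position 0 '(': depth becomes 1
  Position 1 '(': depth becomes 2
  Position 2 '(': depth becomes 3
  Position 3 ')': depth becomes 2
  Position 4 ')': depth becomes 1
  Position 5 ')': depth becomes 0
  Position 6 '(': depth becomes 1
  Position 7 ')': depth becomes 0
  Position 8 '(': depth becomes 1
  Position 9 ')': depth becomes 0
Maximum depth reached: 3

3


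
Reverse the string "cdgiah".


Input: cdgiah
Reading characters right to left:
  Position 5: 'h'
  Position 4: 'a'
  Position 3: 'i'
  Position 2: 'g'
  Position 1: 'd'
  Position 0: 'c'
Reversed: haigdc

haigdc


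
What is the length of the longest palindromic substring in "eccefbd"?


Input: "eccefbd"
Checking substrings for palindromes:
  [0:4] "ecce" (len 4) => palindrome
  [1:3] "cc" (len 2) => palindrome
Longest palindromic substring: "ecce" with length 4

4


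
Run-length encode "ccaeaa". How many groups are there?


Input: ccaeaa
Scanning for consecutive runs:
  Group 1: 'c' x 2 (positions 0-1)
  Group 2: 'a' x 1 (positions 2-2)
  Group 3: 'e' x 1 (positions 3-3)
  Group 4: 'a' x 2 (positions 4-5)
Total groups: 4

4


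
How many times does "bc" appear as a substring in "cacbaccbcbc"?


Searching for "bc" in "cacbaccbcbc"
Scanning each position:
  Position 0: "ca" => no
  Position 1: "ac" => no
  Position 2: "cb" => no
  Position 3: "ba" => no
  Position 4: "ac" => no
  Position 5: "cc" => no
  Position 6: "cb" => no
  Position 7: "bc" => MATCH
  Position 8: "cb" => no
  Position 9: "bc" => MATCH
Total occurrences: 2

2


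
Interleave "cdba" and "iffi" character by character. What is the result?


Interleaving "cdba" and "iffi":
  Position 0: 'c' from first, 'i' from second => "ci"
  Position 1: 'd' from first, 'f' from second => "df"
  Position 2: 'b' from first, 'f' from second => "bf"
  Position 3: 'a' from first, 'i' from second => "ai"
Result: cidfbfai

cidfbfai


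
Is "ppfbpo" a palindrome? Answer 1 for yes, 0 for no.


Input: ppfbpo
Reversed: opbfpp
  Compare pos 0 ('p') with pos 5 ('o'): MISMATCH
  Compare pos 1 ('p') with pos 4 ('p'): match
  Compare pos 2 ('f') with pos 3 ('b'): MISMATCH
Result: not a palindrome

0


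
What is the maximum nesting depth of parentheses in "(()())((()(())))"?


Input: "(()())((()(())))"
Tracking depth:
  Position 0 '(': depth becomes 1
  Position 1 '(': depth becomes 2
  Position 2 ')': depth becomes 1
  Position 3 '(': depth becomes 2
  Position 4 ')': depth becomes 1
  Position 5 ')': depth becomes 0
  Position 6 '(': depth becomes 1
  Position 7 '(': depth becomes 2
  Position 8 '(': depth becomes 3
  Position 9 ')': depth becomes 2
  Position 10 '(': depth becomes 3
  Position 11 '(': depth becomes 4
  Position 12 ')': depth becomes 3
  Position 13 ')': depth becomes 2
  Position 14 ')': depth becomes 1
  Position 15 ')': depth becomes 0
Maximum depth reached: 4

4


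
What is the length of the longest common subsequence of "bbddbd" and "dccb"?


LCS of "bbddbd" and "dccb"
DP table:
           d    c    c    b
      0    0    0    0    0
  b   0    0    0    0    1
  b   0    0    0    0    1
  d   0    1    1    1    1
  d   0    1    1    1    1
  b   0    1    1    1    2
  d   0    1    1    1    2
LCS length = dp[6][4] = 2

2


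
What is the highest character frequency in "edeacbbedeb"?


Input: edeacbbedeb
Character counts:
  'a': 1
  'b': 3
  'c': 1
  'd': 2
  'e': 4
Maximum frequency: 4

4


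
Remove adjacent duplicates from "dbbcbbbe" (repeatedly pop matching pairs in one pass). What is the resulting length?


Input: dbbcbbbe
Stack-based adjacent duplicate removal:
  Read 'd': push. Stack: d
  Read 'b': push. Stack: db
  Read 'b': matches stack top 'b' => pop. Stack: d
  Read 'c': push. Stack: dc
  Read 'b': push. Stack: dcb
  Read 'b': matches stack top 'b' => pop. Stack: dc
  Read 'b': push. Stack: dcb
  Read 'e': push. Stack: dcbe
Final stack: "dcbe" (length 4)

4


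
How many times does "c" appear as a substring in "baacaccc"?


Searching for "c" in "baacaccc"
Scanning each position:
  Position 0: "b" => no
  Position 1: "a" => no
  Position 2: "a" => no
  Position 3: "c" => MATCH
  Position 4: "a" => no
  Position 5: "c" => MATCH
  Position 6: "c" => MATCH
  Position 7: "c" => MATCH
Total occurrences: 4

4


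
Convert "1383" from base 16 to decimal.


Input: "1383" in base 16
Positional expansion:
  Digit '1' (value 1) x 16^3 = 4096
  Digit '3' (value 3) x 16^2 = 768
  Digit '8' (value 8) x 16^1 = 128
  Digit '3' (value 3) x 16^0 = 3
Sum = 4995

4995


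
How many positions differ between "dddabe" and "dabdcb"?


Comparing "dddabe" and "dabdcb" position by position:
  Position 0: 'd' vs 'd' => same
  Position 1: 'd' vs 'a' => DIFFER
  Position 2: 'd' vs 'b' => DIFFER
  Position 3: 'a' vs 'd' => DIFFER
  Position 4: 'b' vs 'c' => DIFFER
  Position 5: 'e' vs 'b' => DIFFER
Positions that differ: 5

5


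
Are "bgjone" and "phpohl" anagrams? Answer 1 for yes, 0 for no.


Strings: "bgjone", "phpohl"
Sorted first:  begjno
Sorted second: hhlopp
Differ at position 0: 'b' vs 'h' => not anagrams

0


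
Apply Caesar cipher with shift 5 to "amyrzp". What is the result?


Caesar cipher: shift "amyrzp" by 5
  'a' (pos 0) + 5 = pos 5 = 'f'
  'm' (pos 12) + 5 = pos 17 = 'r'
  'y' (pos 24) + 5 = pos 3 = 'd'
  'r' (pos 17) + 5 = pos 22 = 'w'
  'z' (pos 25) + 5 = pos 4 = 'e'
  'p' (pos 15) + 5 = pos 20 = 'u'
Result: frdweu

frdweu


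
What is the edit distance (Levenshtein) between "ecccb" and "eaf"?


Computing edit distance: "ecccb" -> "eaf"
DP table:
           e    a    f
      0    1    2    3
  e   1    0    1    2
  c   2    1    1    2
  c   3    2    2    2
  c   4    3    3    3
  b   5    4    4    4
Edit distance = dp[5][3] = 4

4


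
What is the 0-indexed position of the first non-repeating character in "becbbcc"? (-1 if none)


Input: becbbcc
Character frequencies:
  'b': 3
  'c': 3
  'e': 1
Scanning left to right for freq == 1:
  Position 0 ('b'): freq=3, skip
  Position 1 ('e'): unique! => answer = 1

1


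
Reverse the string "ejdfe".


Input: ejdfe
Reading characters right to left:
  Position 4: 'e'
  Position 3: 'f'
  Position 2: 'd'
  Position 1: 'j'
  Position 0: 'e'
Reversed: efdje

efdje


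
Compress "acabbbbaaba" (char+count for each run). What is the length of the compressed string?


Input: acabbbbaaba
Runs:
  'a' x 1 => "a1"
  'c' x 1 => "c1"
  'a' x 1 => "a1"
  'b' x 4 => "b4"
  'a' x 2 => "a2"
  'b' x 1 => "b1"
  'a' x 1 => "a1"
Compressed: "a1c1a1b4a2b1a1"
Compressed length: 14

14


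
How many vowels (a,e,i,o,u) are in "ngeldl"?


Input: ngeldl
Checking each character:
  'n' at position 0: consonant
  'g' at position 1: consonant
  'e' at position 2: vowel (running total: 1)
  'l' at position 3: consonant
  'd' at position 4: consonant
  'l' at position 5: consonant
Total vowels: 1

1


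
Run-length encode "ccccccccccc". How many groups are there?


Input: ccccccccccc
Scanning for consecutive runs:
  Group 1: 'c' x 11 (positions 0-10)
Total groups: 1

1


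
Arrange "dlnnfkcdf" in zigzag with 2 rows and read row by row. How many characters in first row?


Zigzag "dlnnfkcdf" into 2 rows:
Placing characters:
  'd' => row 0
  'l' => row 1
  'n' => row 0
  'n' => row 1
  'f' => row 0
  'k' => row 1
  'c' => row 0
  'd' => row 1
  'f' => row 0
Rows:
  Row 0: "dnfcf"
  Row 1: "lnkd"
First row length: 5

5


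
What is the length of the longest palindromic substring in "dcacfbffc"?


Input: "dcacfbffc"
Checking substrings for palindromes:
  [1:4] "cac" (len 3) => palindrome
  [4:7] "fbf" (len 3) => palindrome
  [6:8] "ff" (len 2) => palindrome
Longest palindromic substring: "cac" with length 3

3


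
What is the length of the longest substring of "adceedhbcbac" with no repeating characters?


Input: "adceedhbcbac"
Sliding window (track last position of each char):
  Position 0 ('a'): window [0,0] length 1 -- new best
  Position 1 ('d'): window [0,1] length 2 -- new best
  Position 2 ('c'): window [0,2] length 3 -- new best
  Position 3 ('e'): window [0,3] length 4 -- new best
  Position 4 ('e'): repeat (last at 3), move window start to 4
  Position 4 ('e'): window [4,4] length 1
  Position 5 ('d'): window [4,5] length 2
  Position 6 ('h'): window [4,6] length 3
  Position 7 ('b'): window [4,7] length 4
  Position 8 ('c'): window [4,8] length 5 -- new best
  Position 9 ('b'): repeat (last at 7), move window start to 8
  Position 9 ('b'): window [8,9] length 2
  Position 10 ('a'): window [8,10] length 3
  Position 11 ('c'): repeat (last at 8), move window start to 9
  Position 11 ('c'): window [9,11] length 3
Longest substring with no repeats: "edhbc" with length 5

5


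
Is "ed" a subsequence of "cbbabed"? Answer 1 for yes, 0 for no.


Check if "ed" is a subsequence of "cbbabed"
Greedy scan:
  Position 0 ('c'): no match needed
  Position 1 ('b'): no match needed
  Position 2 ('b'): no match needed
  Position 3 ('a'): no match needed
  Position 4 ('b'): no match needed
  Position 5 ('e'): matches sub[0] = 'e'
  Position 6 ('d'): matches sub[1] = 'd'
All 2 characters matched => is a subsequence

1


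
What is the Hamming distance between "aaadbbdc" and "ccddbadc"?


Comparing "aaadbbdc" and "ccddbadc" position by position:
  Position 0: 'a' vs 'c' => differ
  Position 1: 'a' vs 'c' => differ
  Position 2: 'a' vs 'd' => differ
  Position 3: 'd' vs 'd' => same
  Position 4: 'b' vs 'b' => same
  Position 5: 'b' vs 'a' => differ
  Position 6: 'd' vs 'd' => same
  Position 7: 'c' vs 'c' => same
Total differences (Hamming distance): 4

4


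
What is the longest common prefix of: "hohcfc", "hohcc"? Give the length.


Words: hohcfc, hohcc
  Position 0: all 'h' => match
  Position 1: all 'o' => match
  Position 2: all 'h' => match
  Position 3: all 'c' => match
  Position 4: ('f', 'c') => mismatch, stop
LCP = "hohc" (length 4)

4


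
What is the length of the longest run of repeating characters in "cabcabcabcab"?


Input: "cabcabcabcab"
Scanning for longest run:
  Position 1 ('a'): new char, reset run to 1
  Position 2 ('b'): new char, reset run to 1
  Position 3 ('c'): new char, reset run to 1
  Position 4 ('a'): new char, reset run to 1
  Position 5 ('b'): new char, reset run to 1
  Position 6 ('c'): new char, reset run to 1
  Position 7 ('a'): new char, reset run to 1
  Position 8 ('b'): new char, reset run to 1
  Position 9 ('c'): new char, reset run to 1
  Position 10 ('a'): new char, reset run to 1
  Position 11 ('b'): new char, reset run to 1
Longest run: 'c' with length 1

1


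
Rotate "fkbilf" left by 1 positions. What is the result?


Input: "fkbilf", rotate left by 1
First 1 characters: "f"
Remaining characters: "kbilf"
Concatenate remaining + first: "kbilf" + "f" = "kbilff"

kbilff


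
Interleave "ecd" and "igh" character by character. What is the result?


Interleaving "ecd" and "igh":
  Position 0: 'e' from first, 'i' from second => "ei"
  Position 1: 'c' from first, 'g' from second => "cg"
  Position 2: 'd' from first, 'h' from second => "dh"
Result: eicgdh

eicgdh


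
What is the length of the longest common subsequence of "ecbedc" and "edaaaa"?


LCS of "ecbedc" and "edaaaa"
DP table:
           e    d    a    a    a    a
      0    0    0    0    0    0    0
  e   0    1    1    1    1    1    1
  c   0    1    1    1    1    1    1
  b   0    1    1    1    1    1    1
  e   0    1    1    1    1    1    1
  d   0    1    2    2    2    2    2
  c   0    1    2    2    2    2    2
LCS length = dp[6][6] = 2

2
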